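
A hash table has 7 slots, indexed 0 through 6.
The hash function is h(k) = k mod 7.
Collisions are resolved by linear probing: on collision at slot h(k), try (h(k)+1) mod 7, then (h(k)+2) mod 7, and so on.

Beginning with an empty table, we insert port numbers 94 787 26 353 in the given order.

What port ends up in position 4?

787

94 hashes to 3; slot 3 is free -> place at 3.
787 hashes to 3; 3 taken -> place at 4.
26 hashes to 5; slot 5 is free -> place at 5.
353 hashes to 3; 3,4,5 taken -> place at 6.
Table: [_, _, _, 94, 787, 26, 353]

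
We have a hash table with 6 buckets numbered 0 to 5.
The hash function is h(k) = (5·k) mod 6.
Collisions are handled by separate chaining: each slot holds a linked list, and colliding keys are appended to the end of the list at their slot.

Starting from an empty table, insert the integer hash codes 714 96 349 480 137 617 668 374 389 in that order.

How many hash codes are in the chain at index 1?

Insert 714: h=0, bucket 0 empty -> new chain.
Insert 96: h=0, bucket 0 nonempty -> append to chain.
Insert 349: h=5, bucket 5 empty -> new chain.
Insert 480: h=0, bucket 0 nonempty -> append to chain.
Insert 137: h=1, bucket 1 empty -> new chain.
Insert 617: h=1, bucket 1 nonempty -> append to chain.
Insert 668: h=4, bucket 4 empty -> new chain.
Insert 374: h=4, bucket 4 nonempty -> append to chain.
Insert 389: h=1, bucket 1 nonempty -> append to chain.
Final buckets:
0: 714 -> 96 -> 480
1: 137 -> 617 -> 389
2: .
3: .
4: 668 -> 374
5: 349

3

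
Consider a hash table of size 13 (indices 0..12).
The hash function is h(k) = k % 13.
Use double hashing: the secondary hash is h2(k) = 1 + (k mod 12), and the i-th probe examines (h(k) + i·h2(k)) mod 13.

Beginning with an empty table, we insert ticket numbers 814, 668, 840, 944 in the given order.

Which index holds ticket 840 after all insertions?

Insert 814: h=8, slot 8 empty => index 8.
Insert 668: h=5, slot 5 empty => index 5.
Insert 840: h=8, h2=1, slot 8 occupied => index 9.
Insert 944: h=8, h2=9, slot 8 occupied => index 4.
Table: [., ., ., ., 944, 668, ., ., 814, 840, ., ., .]

9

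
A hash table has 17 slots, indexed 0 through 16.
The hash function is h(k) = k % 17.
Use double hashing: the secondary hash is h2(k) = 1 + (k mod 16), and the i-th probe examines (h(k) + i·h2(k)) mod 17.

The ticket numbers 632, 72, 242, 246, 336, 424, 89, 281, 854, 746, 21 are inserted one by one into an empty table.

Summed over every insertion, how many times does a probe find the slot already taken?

632 hashes to 3; slot 3 is free -> place at 3.
72 hashes to 4; slot 4 is free -> place at 4.
242 hashes to 4, h2=3; 4 taken -> place at 7.
246 hashes to 8; slot 8 is free -> place at 8.
336 hashes to 13; slot 13 is free -> place at 13.
424 hashes to 16; slot 16 is free -> place at 16.
89 hashes to 4, h2=10; 4 taken -> place at 14.
281 hashes to 9; slot 9 is free -> place at 9.
854 hashes to 4, h2=7; 4 taken -> place at 11.
746 hashes to 15; slot 15 is free -> place at 15.
21 hashes to 4, h2=6; 4 taken -> place at 10.
Table: [∅, ∅, ∅, 632, 72, ∅, ∅, 242, 246, 281, 21, 854, ∅, 336, 89, 746, 424]

4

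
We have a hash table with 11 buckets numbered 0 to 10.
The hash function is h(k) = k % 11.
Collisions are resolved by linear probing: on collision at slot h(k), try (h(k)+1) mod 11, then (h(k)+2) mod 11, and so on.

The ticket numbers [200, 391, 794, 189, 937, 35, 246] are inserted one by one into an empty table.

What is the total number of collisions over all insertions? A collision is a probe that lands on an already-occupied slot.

15

200 hashes to 2; slot 2 is free => place at 2.
391 hashes to 6; slot 6 is free => place at 6.
794 hashes to 2; 2 taken => place at 3.
189 hashes to 2; 2,3 taken => place at 4.
937 hashes to 2; 2,3,4 taken => place at 5.
35 hashes to 2; 2,3,4,5,6 taken => place at 7.
246 hashes to 4; 4,5,6,7 taken => place at 8.
Table: [∅, ∅, 200, 794, 189, 937, 391, 35, 246, ∅, ∅]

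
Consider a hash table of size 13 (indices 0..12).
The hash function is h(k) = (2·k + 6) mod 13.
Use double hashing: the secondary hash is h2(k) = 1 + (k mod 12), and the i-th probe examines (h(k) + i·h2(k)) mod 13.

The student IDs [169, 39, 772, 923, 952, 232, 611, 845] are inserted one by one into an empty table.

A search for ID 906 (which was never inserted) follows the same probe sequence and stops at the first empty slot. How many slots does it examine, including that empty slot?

5

Insert 169: h=6, slot 6 empty => index 6.
Insert 39: h=6, h2=4, slot 6 occupied => index 10.
Insert 772: h=3, slot 3 empty => index 3.
Insert 923: h=6, h2=12, slot 6 occupied => index 5.
Insert 952: h=12, slot 12 empty => index 12.
Insert 232: h=2, slot 2 empty => index 2.
Insert 611: h=6, h2=12, slots 6,5 occupied => index 4.
Insert 845: h=6, h2=6, slots 6,12,5 occupied => index 11.
Table: [-, -, 232, 772, 611, 923, 169, -, -, -, 39, 845, 952]
Lookup 906: h=11, h2=7, probe 11,5,12,6,0 → slot 0 empty, not found.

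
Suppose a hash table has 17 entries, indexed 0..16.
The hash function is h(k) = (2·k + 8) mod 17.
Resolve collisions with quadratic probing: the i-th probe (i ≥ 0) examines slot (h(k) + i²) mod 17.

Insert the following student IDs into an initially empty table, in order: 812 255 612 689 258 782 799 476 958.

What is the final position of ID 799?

812 hashes to 0; slot 0 is free => place at 0.
255 hashes to 8; slot 8 is free => place at 8.
612 hashes to 8; 8 taken => place at 9.
689 hashes to 9; 9 taken => place at 10.
258 hashes to 14; slot 14 is free => place at 14.
782 hashes to 8; 8,9 taken => place at 12.
799 hashes to 8; 8,9,12,0 taken => place at 7.
476 hashes to 8; 8,9,12,0,7 taken => place at 16.
958 hashes to 3; slot 3 is free => place at 3.
Table: [812, ∅, ∅, 958, ∅, ∅, ∅, 799, 255, 612, 689, ∅, 782, ∅, 258, ∅, 476]

7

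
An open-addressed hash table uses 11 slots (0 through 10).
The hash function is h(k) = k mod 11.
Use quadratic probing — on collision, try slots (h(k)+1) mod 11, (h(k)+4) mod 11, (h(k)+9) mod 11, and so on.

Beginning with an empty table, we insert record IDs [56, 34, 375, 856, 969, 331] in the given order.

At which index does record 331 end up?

56: h=1 => slot 1
34: h=1, probe 1,2 => slot 2
375: h=1, probe 1,2,5 => slot 5
856: h=9 => slot 9
969: h=1, probe 1,2,5,10 => slot 10
331: h=1, probe 1,2,5,10,6 => slot 6
Table: [., 56, 34, ., ., 375, 331, ., ., 856, 969]

6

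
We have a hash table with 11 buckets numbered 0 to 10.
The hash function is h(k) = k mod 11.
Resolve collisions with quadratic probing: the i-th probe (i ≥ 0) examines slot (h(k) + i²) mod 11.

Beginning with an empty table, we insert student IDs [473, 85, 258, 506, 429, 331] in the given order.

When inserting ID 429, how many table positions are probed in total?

Insert 473: h=0, slot 0 empty → index 0.
Insert 85: h=8, slot 8 empty → index 8.
Insert 258: h=5, slot 5 empty → index 5.
Insert 506: h=0, slot 0 occupied → index 1.
Insert 429: h=0, slots 0,1 occupied → index 4.
Insert 331: h=1, slot 1 occupied → index 2.
Table: [473, 506, 331, ∅, 429, 258, ∅, ∅, 85, ∅, ∅]

3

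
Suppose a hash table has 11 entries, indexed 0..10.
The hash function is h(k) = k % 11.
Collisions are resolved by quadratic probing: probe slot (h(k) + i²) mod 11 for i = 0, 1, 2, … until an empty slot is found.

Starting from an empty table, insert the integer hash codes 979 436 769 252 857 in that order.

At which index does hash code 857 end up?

979: h=0 => slot 0
436: h=7 => slot 7
769: h=10 => slot 10
252: h=10, probe 10,0,3 => slot 3
857: h=10, probe 10,0,3,8 => slot 8
Table: [979, -, -, 252, -, -, -, 436, 857, -, 769]

8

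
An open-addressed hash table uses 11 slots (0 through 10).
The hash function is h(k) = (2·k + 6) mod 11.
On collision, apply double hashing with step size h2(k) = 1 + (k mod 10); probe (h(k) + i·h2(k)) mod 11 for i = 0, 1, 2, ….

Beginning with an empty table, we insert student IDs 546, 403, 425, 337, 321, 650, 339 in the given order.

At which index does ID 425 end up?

4

Insert 546: h=9, slot 9 empty -> index 9.
Insert 403: h=9, h2=4, slot 9 occupied -> index 2.
Insert 425: h=9, h2=6, slot 9 occupied -> index 4.
Insert 337: h=9, h2=8, slot 9 occupied -> index 6.
Insert 321: h=10, slot 10 empty -> index 10.
Insert 650: h=8, slot 8 empty -> index 8.
Insert 339: h=2, h2=10, slot 2 occupied -> index 1.
Table: [_, 339, 403, _, 425, _, 337, _, 650, 546, 321]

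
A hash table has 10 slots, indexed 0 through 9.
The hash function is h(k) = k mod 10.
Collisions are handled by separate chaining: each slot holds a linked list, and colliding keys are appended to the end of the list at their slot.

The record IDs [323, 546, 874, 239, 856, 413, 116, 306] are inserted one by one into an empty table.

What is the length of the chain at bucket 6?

4

Insert 323: h=3, bucket 3 empty -> new chain.
Insert 546: h=6, bucket 6 empty -> new chain.
Insert 874: h=4, bucket 4 empty -> new chain.
Insert 239: h=9, bucket 9 empty -> new chain.
Insert 856: h=6, bucket 6 nonempty -> append to chain.
Insert 413: h=3, bucket 3 nonempty -> append to chain.
Insert 116: h=6, bucket 6 nonempty -> append to chain.
Insert 306: h=6, bucket 6 nonempty -> append to chain.
Final buckets:
0: .
1: .
2: .
3: 323 -> 413
4: 874
5: .
6: 546 -> 856 -> 116 -> 306
7: .
8: .
9: 239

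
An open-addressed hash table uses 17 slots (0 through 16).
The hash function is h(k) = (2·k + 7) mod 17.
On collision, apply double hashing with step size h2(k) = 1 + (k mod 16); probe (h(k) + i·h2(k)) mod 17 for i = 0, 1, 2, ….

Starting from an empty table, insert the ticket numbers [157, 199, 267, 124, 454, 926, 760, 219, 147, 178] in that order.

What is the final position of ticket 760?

7

157: h=15 → slot 15
199: h=14 → slot 14
267: h=14, h2=12, probe 14,9 → slot 9
124: h=0 → slot 0
454: h=14, h2=7, probe 14,4 → slot 4
926: h=6 → slot 6
760: h=14, h2=9, probe 14,6,15,7 → slot 7
219: h=3 → slot 3
147: h=12 → slot 12
178: h=6, h2=3, probe 6,9,12,15,1 → slot 1
Table: [124, 178, ∅, 219, 454, ∅, 926, 760, ∅, 267, ∅, ∅, 147, ∅, 199, 157, ∅]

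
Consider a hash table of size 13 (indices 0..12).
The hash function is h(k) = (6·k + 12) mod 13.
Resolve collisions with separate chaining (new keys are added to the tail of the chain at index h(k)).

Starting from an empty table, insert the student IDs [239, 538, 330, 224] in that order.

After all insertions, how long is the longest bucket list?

Insert 239: h=3, bucket 3 empty -> new chain.
Insert 538: h=3, bucket 3 nonempty -> append to chain.
Insert 330: h=3, bucket 3 nonempty -> append to chain.
Insert 224: h=4, bucket 4 empty -> new chain.
Final buckets:
0: .
1: .
2: .
3: 239 -> 538 -> 330
4: 224
5: .
6: .
7: .
8: .
9: .
10: .
11: .
12: .

3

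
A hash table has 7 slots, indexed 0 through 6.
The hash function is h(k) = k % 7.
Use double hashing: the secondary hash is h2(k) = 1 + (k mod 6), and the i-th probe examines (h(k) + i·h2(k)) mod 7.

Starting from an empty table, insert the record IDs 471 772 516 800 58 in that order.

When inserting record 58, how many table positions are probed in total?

4

471 hashes to 2; slot 2 is free => place at 2.
772 hashes to 2, h2=5; 2 taken => place at 0.
516 hashes to 5; slot 5 is free => place at 5.
800 hashes to 2, h2=3; 2,5 taken => place at 1.
58 hashes to 2, h2=5; 2,0,5 taken => place at 3.
Table: [772, 800, 471, 58, ., 516, .]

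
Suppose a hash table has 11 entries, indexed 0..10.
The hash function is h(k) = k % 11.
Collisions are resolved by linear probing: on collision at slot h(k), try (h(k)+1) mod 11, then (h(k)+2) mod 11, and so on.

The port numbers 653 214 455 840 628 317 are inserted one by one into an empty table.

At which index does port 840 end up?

653 hashes to 4; slot 4 is free -> place at 4.
214 hashes to 5; slot 5 is free -> place at 5.
455 hashes to 4; 4,5 taken -> place at 6.
840 hashes to 4; 4,5,6 taken -> place at 7.
628 hashes to 1; slot 1 is free -> place at 1.
317 hashes to 9; slot 9 is free -> place at 9.
Table: [., 628, ., ., 653, 214, 455, 840, ., 317, .]

7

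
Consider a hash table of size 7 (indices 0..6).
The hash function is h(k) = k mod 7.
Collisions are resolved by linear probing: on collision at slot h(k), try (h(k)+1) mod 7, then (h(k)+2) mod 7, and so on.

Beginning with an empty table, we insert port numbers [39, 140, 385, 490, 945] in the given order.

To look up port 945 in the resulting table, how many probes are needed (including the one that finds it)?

4

Insert 39: h=4, slot 4 empty => index 4.
Insert 140: h=0, slot 0 empty => index 0.
Insert 385: h=0, slot 0 occupied => index 1.
Insert 490: h=0, slots 0,1 occupied => index 2.
Insert 945: h=0, slots 0,1,2 occupied => index 3.
Table: [140, 385, 490, 945, 39, -, -]
Lookup 945: h=0, probe 0,1,2,3 → found at 3.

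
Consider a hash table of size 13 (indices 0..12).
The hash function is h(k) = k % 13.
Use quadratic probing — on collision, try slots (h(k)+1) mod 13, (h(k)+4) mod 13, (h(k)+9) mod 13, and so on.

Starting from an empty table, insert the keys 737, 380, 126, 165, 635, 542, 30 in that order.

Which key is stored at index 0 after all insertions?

737: h=9 -> slot 9
380: h=3 -> slot 3
126: h=9, probe 9,10 -> slot 10
165: h=9, probe 9,10,0 -> slot 0
635: h=11 -> slot 11
542: h=9, probe 9,10,0,5 -> slot 5
30: h=4 -> slot 4
Table: [165, -, -, 380, 30, 542, -, -, -, 737, 126, 635, -]

165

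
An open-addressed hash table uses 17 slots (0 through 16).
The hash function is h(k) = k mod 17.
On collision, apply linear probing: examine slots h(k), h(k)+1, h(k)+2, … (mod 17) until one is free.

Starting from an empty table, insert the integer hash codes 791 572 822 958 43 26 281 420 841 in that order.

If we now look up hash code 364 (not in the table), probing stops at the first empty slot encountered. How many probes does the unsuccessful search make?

791: h=9 => slot 9
572: h=11 => slot 11
822: h=6 => slot 6
958: h=6, probe 6,7 => slot 7
43: h=9, probe 9,10 => slot 10
26: h=9, probe 9,10,11,12 => slot 12
281: h=9, probe 9,10,11,12,13 => slot 13
420: h=12, probe 12,13,14 => slot 14
841: h=8 => slot 8
Table: [∅, ∅, ∅, ∅, ∅, ∅, 822, 958, 841, 791, 43, 572, 26, 281, 420, ∅, ∅]
Lookup 364: h=7, probe 7,8,9,10,11,12,13,14,15 → slot 15 empty, not found.

9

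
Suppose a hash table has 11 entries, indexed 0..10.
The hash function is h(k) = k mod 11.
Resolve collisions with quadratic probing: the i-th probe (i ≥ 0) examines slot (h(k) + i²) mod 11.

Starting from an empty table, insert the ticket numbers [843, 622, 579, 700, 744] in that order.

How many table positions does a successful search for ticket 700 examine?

3

Insert 843: h=7, slot 7 empty => index 7.
Insert 622: h=6, slot 6 empty => index 6.
Insert 579: h=7, slot 7 occupied => index 8.
Insert 700: h=7, slots 7,8 occupied => index 0.
Insert 744: h=7, slots 7,8,0 occupied => index 5.
Table: [700, -, -, -, -, 744, 622, 843, 579, -, -]
Lookup 700: h=7, probe 7,8,0 → found at 0.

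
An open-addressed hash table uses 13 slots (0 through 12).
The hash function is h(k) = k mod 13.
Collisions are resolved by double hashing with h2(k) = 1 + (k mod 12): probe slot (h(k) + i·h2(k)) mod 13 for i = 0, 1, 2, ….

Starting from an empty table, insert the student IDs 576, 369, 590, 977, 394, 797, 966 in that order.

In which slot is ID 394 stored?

576: h=4 => slot 4
369: h=5 => slot 5
590: h=5, h2=3, probe 5,8 => slot 8
977: h=2 => slot 2
394: h=4, h2=11, probe 4,2,0 => slot 0
797: h=4, h2=6, probe 4,10 => slot 10
966: h=4, h2=7, probe 4,11 => slot 11
Table: [394, —, 977, —, 576, 369, —, —, 590, —, 797, 966, —]

0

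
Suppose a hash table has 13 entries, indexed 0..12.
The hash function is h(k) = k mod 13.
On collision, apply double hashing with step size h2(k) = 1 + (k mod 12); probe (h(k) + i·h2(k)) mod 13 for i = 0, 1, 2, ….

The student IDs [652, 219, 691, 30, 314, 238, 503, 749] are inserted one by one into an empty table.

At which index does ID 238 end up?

0

652 hashes to 2; slot 2 is free → place at 2.
219 hashes to 11; slot 11 is free → place at 11.
691 hashes to 2, h2=8; 2 taken → place at 10.
30 hashes to 4; slot 4 is free → place at 4.
314 hashes to 2, h2=3; 2 taken → place at 5.
238 hashes to 4, h2=11; 4,2 taken → place at 0.
503 hashes to 9; slot 9 is free → place at 9.
749 hashes to 8; slot 8 is free → place at 8.
Table: [238, ∅, 652, ∅, 30, 314, ∅, ∅, 749, 503, 691, 219, ∅]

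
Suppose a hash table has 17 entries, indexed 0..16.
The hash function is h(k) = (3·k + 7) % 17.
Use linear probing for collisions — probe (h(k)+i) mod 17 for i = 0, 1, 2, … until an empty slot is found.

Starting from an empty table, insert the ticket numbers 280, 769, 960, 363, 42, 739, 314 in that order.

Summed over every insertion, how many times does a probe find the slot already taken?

10

Insert 280: h=14, slot 14 empty => index 14.
Insert 769: h=2, slot 2 empty => index 2.
Insert 960: h=14, slot 14 occupied => index 15.
Insert 363: h=8, slot 8 empty => index 8.
Insert 42: h=14, slots 14,15 occupied => index 16.
Insert 739: h=14, slots 14,15,16 occupied => index 0.
Insert 314: h=14, slots 14,15,16,0 occupied => index 1.
Table: [739, 314, 769, ∅, ∅, ∅, ∅, ∅, 363, ∅, ∅, ∅, ∅, ∅, 280, 960, 42]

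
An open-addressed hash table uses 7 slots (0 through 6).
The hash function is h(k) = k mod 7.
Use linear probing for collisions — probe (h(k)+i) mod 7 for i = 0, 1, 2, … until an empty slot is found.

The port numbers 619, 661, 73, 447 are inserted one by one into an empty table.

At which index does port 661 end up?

619: h=3 => slot 3
661: h=3, probe 3,4 => slot 4
73: h=3, probe 3,4,5 => slot 5
447: h=6 => slot 6
Table: [∅, ∅, ∅, 619, 661, 73, 447]

4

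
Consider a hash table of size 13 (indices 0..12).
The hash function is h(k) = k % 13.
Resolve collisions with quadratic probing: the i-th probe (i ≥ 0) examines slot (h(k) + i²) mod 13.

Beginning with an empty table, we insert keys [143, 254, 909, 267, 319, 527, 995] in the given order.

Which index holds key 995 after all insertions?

Insert 143: h=0, slot 0 empty -> index 0.
Insert 254: h=7, slot 7 empty -> index 7.
Insert 909: h=12, slot 12 empty -> index 12.
Insert 267: h=7, slot 7 occupied -> index 8.
Insert 319: h=7, slots 7,8 occupied -> index 11.
Insert 527: h=7, slots 7,8,11 occupied -> index 3.
Insert 995: h=7, slots 7,8,11,3 occupied -> index 10.
Table: [143, -, -, 527, -, -, -, 254, 267, -, 995, 319, 909]

10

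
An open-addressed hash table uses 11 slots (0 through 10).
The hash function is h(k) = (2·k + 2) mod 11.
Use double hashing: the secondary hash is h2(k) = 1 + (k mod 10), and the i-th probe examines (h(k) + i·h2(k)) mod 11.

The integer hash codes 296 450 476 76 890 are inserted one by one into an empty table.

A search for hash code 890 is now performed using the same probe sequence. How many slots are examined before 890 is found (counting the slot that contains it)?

3

Insert 296: h=0, slot 0 empty -> index 0.
Insert 450: h=0, h2=1, slot 0 occupied -> index 1.
Insert 476: h=8, slot 8 empty -> index 8.
Insert 76: h=0, h2=7, slot 0 occupied -> index 7.
Insert 890: h=0, h2=1, slots 0,1 occupied -> index 2.
Table: [296, 450, 890, ∅, ∅, ∅, ∅, 76, 476, ∅, ∅]
Lookup 890: h=0, h2=1, probe 0,1,2 → found at 2.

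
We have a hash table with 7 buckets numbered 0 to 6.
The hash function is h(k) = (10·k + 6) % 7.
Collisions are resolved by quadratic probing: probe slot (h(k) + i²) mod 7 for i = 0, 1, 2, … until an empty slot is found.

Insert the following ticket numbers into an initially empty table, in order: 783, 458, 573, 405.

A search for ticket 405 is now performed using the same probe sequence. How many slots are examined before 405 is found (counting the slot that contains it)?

Insert 783: h=3, slot 3 empty → index 3.
Insert 458: h=1, slot 1 empty → index 1.
Insert 573: h=3, slot 3 occupied → index 4.
Insert 405: h=3, slots 3,4 occupied → index 0.
Table: [405, 458, ∅, 783, 573, ∅, ∅]
Lookup 405: h=3, probe 3,4,0 → found at 0.

3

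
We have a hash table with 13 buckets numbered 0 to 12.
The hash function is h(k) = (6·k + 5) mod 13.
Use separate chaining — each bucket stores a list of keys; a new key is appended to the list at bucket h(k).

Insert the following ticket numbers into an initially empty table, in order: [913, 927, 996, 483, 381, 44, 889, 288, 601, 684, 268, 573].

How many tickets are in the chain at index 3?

913 → bucket 10
927 → bucket 3
996 → bucket 1
483 → bucket 4
381 → bucket 3 (collision)
44 → bucket 9
889 → bucket 9 (collision)
288 → bucket 4 (collision)
601 → bucket 10 (collision)
684 → bucket 1 (collision)
268 → bucket 1 (collision)
573 → bucket 11
Final buckets:
0: .
1: 996 -> 684 -> 268
2: .
3: 927 -> 381
4: 483 -> 288
5: .
6: .
7: .
8: .
9: 44 -> 889
10: 913 -> 601
11: 573
12: .

2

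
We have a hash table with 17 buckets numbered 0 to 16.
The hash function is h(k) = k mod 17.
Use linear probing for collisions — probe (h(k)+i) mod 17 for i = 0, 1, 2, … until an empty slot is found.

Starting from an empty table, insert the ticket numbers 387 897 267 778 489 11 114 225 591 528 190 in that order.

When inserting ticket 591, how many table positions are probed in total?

387 hashes to 13; slot 13 is free => place at 13.
897 hashes to 13; 13 taken => place at 14.
267 hashes to 12; slot 12 is free => place at 12.
778 hashes to 13; 13,14 taken => place at 15.
489 hashes to 13; 13,14,15 taken => place at 16.
11 hashes to 11; slot 11 is free => place at 11.
114 hashes to 12; 12,13,14,15,16 taken => place at 0.
225 hashes to 4; slot 4 is free => place at 4.
591 hashes to 13; 13,14,15,16,0 taken => place at 1.
528 hashes to 1; 1 taken => place at 2.
190 hashes to 3; slot 3 is free => place at 3.
Table: [114, 591, 528, 190, 225, —, —, —, —, —, —, 11, 267, 387, 897, 778, 489]

6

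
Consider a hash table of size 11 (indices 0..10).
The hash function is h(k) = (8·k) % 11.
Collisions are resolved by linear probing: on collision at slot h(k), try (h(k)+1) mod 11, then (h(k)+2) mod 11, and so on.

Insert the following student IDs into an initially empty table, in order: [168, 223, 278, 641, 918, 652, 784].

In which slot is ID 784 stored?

168 hashes to 2; slot 2 is free -> place at 2.
223 hashes to 2; 2 taken -> place at 3.
278 hashes to 2; 2,3 taken -> place at 4.
641 hashes to 2; 2,3,4 taken -> place at 5.
918 hashes to 7; slot 7 is free -> place at 7.
652 hashes to 2; 2,3,4,5 taken -> place at 6.
784 hashes to 2; 2,3,4,5,6,7 taken -> place at 8.
Table: [—, —, 168, 223, 278, 641, 652, 918, 784, —, —]

8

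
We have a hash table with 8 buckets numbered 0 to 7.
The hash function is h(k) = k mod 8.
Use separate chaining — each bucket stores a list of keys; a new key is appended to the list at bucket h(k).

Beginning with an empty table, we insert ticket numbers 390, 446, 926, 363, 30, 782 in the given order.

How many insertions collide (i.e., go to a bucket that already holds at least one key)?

4

Insert 390: h=6, bucket 6 empty → new chain.
Insert 446: h=6, bucket 6 nonempty → append to chain.
Insert 926: h=6, bucket 6 nonempty → append to chain.
Insert 363: h=3, bucket 3 empty → new chain.
Insert 30: h=6, bucket 6 nonempty → append to chain.
Insert 782: h=6, bucket 6 nonempty → append to chain.
Final buckets:
0: —
1: —
2: —
3: 363
4: —
5: —
6: 390 -> 446 -> 926 -> 30 -> 782
7: —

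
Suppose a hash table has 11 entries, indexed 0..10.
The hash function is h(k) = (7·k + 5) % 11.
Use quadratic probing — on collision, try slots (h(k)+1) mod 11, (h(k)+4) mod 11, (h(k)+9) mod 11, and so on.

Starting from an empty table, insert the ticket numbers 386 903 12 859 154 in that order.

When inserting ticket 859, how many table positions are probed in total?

4

386: h=1 => slot 1
903: h=1, probe 1,2 => slot 2
12: h=1, probe 1,2,5 => slot 5
859: h=1, probe 1,2,5,10 => slot 10
154: h=5, probe 5,6 => slot 6
Table: [_, 386, 903, _, _, 12, 154, _, _, _, 859]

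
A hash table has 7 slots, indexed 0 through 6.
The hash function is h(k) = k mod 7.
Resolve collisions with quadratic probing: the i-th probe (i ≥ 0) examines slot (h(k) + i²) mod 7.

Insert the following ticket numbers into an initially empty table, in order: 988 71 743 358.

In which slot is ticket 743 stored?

988: h=1 → slot 1
71: h=1, probe 1,2 → slot 2
743: h=1, probe 1,2,5 → slot 5
358: h=1, probe 1,2,5,3 → slot 3
Table: [-, 988, 71, 358, -, 743, -]

5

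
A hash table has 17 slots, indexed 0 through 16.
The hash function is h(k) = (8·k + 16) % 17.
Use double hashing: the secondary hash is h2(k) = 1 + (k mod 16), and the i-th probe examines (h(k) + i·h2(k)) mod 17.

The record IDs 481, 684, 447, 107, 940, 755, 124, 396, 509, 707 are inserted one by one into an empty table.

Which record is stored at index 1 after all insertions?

481: h=5 => slot 5
684: h=14 => slot 14
447: h=5, h2=16, probe 5,4 => slot 4
107: h=5, h2=12, probe 5,0 => slot 0
940: h=5, h2=13, probe 5,1 => slot 1
755: h=4, h2=4, probe 4,8 => slot 8
124: h=5, h2=13, probe 5,1,14,10 => slot 10
396: h=5, h2=13, probe 5,1,14,10,6 => slot 6
509: h=8, h2=14, probe 8,5,2 => slot 2
707: h=11 => slot 11
Table: [107, 940, 509, —, 447, 481, 396, —, 755, —, 124, 707, —, —, 684, —, —]

940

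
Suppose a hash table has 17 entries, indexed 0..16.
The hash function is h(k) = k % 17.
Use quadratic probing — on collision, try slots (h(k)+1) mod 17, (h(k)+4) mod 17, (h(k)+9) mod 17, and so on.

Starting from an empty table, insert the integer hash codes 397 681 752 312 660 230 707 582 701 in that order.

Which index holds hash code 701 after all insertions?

Insert 397: h=6, slot 6 empty => index 6.
Insert 681: h=1, slot 1 empty => index 1.
Insert 752: h=4, slot 4 empty => index 4.
Insert 312: h=6, slot 6 occupied => index 7.
Insert 660: h=14, slot 14 empty => index 14.
Insert 230: h=9, slot 9 empty => index 9.
Insert 707: h=10, slot 10 empty => index 10.
Insert 582: h=4, slot 4 occupied => index 5.
Insert 701: h=4, slots 4,5 occupied => index 8.
Table: [_, 681, _, _, 752, 582, 397, 312, 701, 230, 707, _, _, _, 660, _, _]

8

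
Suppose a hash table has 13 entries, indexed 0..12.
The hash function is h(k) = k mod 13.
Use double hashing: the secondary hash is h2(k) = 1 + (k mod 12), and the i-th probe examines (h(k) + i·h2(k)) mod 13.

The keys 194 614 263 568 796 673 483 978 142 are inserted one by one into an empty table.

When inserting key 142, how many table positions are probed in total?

7

194: h=12 → slot 12
614: h=3 → slot 3
263: h=3, h2=12, probe 3,2 → slot 2
568: h=9 → slot 9
796: h=3, h2=5, probe 3,8 → slot 8
673: h=10 → slot 10
483: h=2, h2=4, probe 2,6 → slot 6
978: h=3, h2=7, probe 3,10,4 → slot 4
142: h=12, h2=11, probe 12,10,8,6,4,2,0 → slot 0
Table: [142, ∅, 263, 614, 978, ∅, 483, ∅, 796, 568, 673, ∅, 194]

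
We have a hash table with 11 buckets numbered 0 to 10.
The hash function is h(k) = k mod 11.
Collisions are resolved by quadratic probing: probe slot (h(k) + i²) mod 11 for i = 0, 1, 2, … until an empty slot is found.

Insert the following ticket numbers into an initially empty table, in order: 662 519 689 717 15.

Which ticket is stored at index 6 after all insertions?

717

662: h=2 => slot 2
519: h=2, probe 2,3 => slot 3
689: h=7 => slot 7
717: h=2, probe 2,3,6 => slot 6
15: h=4 => slot 4
Table: [∅, ∅, 662, 519, 15, ∅, 717, 689, ∅, ∅, ∅]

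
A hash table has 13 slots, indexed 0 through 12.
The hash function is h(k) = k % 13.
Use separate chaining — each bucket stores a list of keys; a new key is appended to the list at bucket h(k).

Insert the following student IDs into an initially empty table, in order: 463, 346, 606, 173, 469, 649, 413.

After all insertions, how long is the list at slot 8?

463 -> bucket 8
346 -> bucket 8 (collision)
606 -> bucket 8 (collision)
173 -> bucket 4
469 -> bucket 1
649 -> bucket 12
413 -> bucket 10
Final buckets:
0: -
1: 469
2: -
3: -
4: 173
5: -
6: -
7: -
8: 463 -> 346 -> 606
9: -
10: 413
11: -
12: 649

3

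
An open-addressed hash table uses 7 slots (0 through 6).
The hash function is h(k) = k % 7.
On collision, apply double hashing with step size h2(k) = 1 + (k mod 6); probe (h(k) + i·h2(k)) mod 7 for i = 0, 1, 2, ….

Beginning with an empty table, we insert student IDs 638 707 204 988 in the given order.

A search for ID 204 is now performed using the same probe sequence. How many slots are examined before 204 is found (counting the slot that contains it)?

2

638: h=1 → slot 1
707: h=0 → slot 0
204: h=1, h2=1, probe 1,2 → slot 2
988: h=1, h2=5, probe 1,6 → slot 6
Table: [707, 638, 204, -, -, -, 988]
Lookup 204: h=1, h2=1, probe 1,2 → found at 2.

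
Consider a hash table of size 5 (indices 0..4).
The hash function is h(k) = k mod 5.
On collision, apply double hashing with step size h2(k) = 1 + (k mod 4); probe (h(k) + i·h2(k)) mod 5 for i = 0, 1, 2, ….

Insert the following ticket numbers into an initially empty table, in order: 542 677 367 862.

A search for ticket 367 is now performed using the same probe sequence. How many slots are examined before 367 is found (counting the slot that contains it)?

Insert 542: h=2, slot 2 empty → index 2.
Insert 677: h=2, h2=2, slot 2 occupied → index 4.
Insert 367: h=2, h2=4, slot 2 occupied → index 1.
Insert 862: h=2, h2=3, slot 2 occupied → index 0.
Table: [862, 367, 542, -, 677]
Lookup 367: h=2, h2=4, probe 2,1 → found at 1.

2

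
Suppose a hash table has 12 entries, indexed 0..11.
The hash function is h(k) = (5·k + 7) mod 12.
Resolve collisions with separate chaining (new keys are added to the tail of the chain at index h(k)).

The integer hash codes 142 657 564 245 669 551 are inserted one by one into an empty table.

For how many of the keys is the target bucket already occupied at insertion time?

1

Insert 142: h=9, bucket 9 empty → new chain.
Insert 657: h=4, bucket 4 empty → new chain.
Insert 564: h=7, bucket 7 empty → new chain.
Insert 245: h=8, bucket 8 empty → new chain.
Insert 669: h=4, bucket 4 nonempty → append to chain.
Insert 551: h=2, bucket 2 empty → new chain.
Final buckets:
0: —
1: —
2: 551
3: —
4: 657 -> 669
5: —
6: —
7: 564
8: 245
9: 142
10: —
11: —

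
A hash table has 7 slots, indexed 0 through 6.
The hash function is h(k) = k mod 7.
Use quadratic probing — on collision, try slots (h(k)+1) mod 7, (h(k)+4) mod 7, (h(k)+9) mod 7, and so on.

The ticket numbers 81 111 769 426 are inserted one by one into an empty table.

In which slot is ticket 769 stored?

Insert 81: h=4, slot 4 empty → index 4.
Insert 111: h=6, slot 6 empty → index 6.
Insert 769: h=6, slot 6 occupied → index 0.
Insert 426: h=6, slots 6,0 occupied → index 3.
Table: [769, _, _, 426, 81, _, 111]

0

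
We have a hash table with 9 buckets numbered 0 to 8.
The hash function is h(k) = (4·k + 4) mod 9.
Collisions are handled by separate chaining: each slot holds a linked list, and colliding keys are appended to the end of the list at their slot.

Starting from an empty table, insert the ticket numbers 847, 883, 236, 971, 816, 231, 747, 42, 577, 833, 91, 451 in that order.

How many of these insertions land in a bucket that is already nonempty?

6

847 → bucket 8
883 → bucket 8 (collision)
236 → bucket 3
971 → bucket 0
816 → bucket 1
231 → bucket 1 (collision)
747 → bucket 4
42 → bucket 1 (collision)
577 → bucket 8 (collision)
833 → bucket 6
91 → bucket 8 (collision)
451 → bucket 8 (collision)
Final buckets:
0: 971
1: 816 -> 231 -> 42
2: .
3: 236
4: 747
5: .
6: 833
7: .
8: 847 -> 883 -> 577 -> 91 -> 451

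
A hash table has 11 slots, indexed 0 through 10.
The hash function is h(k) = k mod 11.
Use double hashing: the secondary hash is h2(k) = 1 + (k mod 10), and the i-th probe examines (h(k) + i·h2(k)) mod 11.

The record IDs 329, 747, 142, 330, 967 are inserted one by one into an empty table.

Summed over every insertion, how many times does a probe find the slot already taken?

329: h=10 → slot 10
747: h=10, h2=8, probe 10,7 → slot 7
142: h=10, h2=3, probe 10,2 → slot 2
330: h=0 → slot 0
967: h=10, h2=8, probe 10,7,4 → slot 4
Table: [330, ∅, 142, ∅, 967, ∅, ∅, 747, ∅, ∅, 329]

4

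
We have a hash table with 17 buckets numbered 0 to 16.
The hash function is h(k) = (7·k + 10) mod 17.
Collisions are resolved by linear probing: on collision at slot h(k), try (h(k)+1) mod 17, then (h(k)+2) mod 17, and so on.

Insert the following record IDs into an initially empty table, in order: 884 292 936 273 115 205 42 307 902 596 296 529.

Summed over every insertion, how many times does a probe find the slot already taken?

Insert 884: h=10, slot 10 empty → index 10.
Insert 292: h=14, slot 14 empty → index 14.
Insert 936: h=0, slot 0 empty → index 0.
Insert 273: h=0, slot 0 occupied → index 1.
Insert 115: h=16, slot 16 empty → index 16.
Insert 205: h=0, slots 0,1 occupied → index 2.
Insert 42: h=15, slot 15 empty → index 15.
Insert 307: h=0, slots 0,1,2 occupied → index 3.
Insert 902: h=0, slots 0,1,2,3 occupied → index 4.
Insert 596: h=0, slots 0,1,2,3,4 occupied → index 5.
Insert 296: h=8, slot 8 empty → index 8.
Insert 529: h=7, slot 7 empty → index 7.
Table: [936, 273, 205, 307, 902, 596, _, 529, 296, _, 884, _, _, _, 292, 42, 115]

15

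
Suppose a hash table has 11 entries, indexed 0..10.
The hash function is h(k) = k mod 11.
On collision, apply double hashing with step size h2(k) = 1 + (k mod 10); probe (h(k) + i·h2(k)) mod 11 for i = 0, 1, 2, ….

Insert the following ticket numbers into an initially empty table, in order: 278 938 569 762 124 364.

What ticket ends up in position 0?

364

278 hashes to 3; slot 3 is free → place at 3.
938 hashes to 3, h2=9; 3 taken → place at 1.
569 hashes to 8; slot 8 is free → place at 8.
762 hashes to 3, h2=3; 3 taken → place at 6.
124 hashes to 3, h2=5; 3,8 taken → place at 2.
364 hashes to 1, h2=5; 1,6 taken → place at 0.
Table: [364, 938, 124, 278, -, -, 762, -, 569, -, -]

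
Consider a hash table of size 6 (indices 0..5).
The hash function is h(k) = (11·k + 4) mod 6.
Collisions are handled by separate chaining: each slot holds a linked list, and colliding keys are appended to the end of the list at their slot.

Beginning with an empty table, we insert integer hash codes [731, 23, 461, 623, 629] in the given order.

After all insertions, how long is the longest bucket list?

5

731 -> bucket 5
23 -> bucket 5 (collision)
461 -> bucket 5 (collision)
623 -> bucket 5 (collision)
629 -> bucket 5 (collision)
Final buckets:
0: -
1: -
2: -
3: -
4: -
5: 731 -> 23 -> 461 -> 623 -> 629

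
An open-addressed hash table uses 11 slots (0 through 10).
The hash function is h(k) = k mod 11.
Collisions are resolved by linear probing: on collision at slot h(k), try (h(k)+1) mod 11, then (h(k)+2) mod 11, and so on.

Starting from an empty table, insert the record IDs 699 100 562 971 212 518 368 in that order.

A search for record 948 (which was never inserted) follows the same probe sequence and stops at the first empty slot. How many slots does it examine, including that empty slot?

7

699 hashes to 6; slot 6 is free => place at 6.
100 hashes to 1; slot 1 is free => place at 1.
562 hashes to 1; 1 taken => place at 2.
971 hashes to 3; slot 3 is free => place at 3.
212 hashes to 3; 3 taken => place at 4.
518 hashes to 1; 1,2,3,4 taken => place at 5.
368 hashes to 5; 5,6 taken => place at 7.
Table: [—, 100, 562, 971, 212, 518, 699, 368, —, —, —]
Lookup 948: h=2, probe 2,3,4,5,6,7,8 → slot 8 empty, not found.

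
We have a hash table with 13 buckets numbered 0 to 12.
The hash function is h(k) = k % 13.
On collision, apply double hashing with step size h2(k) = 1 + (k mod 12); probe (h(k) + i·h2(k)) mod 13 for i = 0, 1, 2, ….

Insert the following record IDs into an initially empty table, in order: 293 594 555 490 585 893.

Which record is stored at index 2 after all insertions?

293: h=7 -> slot 7
594: h=9 -> slot 9
555: h=9, h2=4, probe 9,0 -> slot 0
490: h=9, h2=11, probe 9,7,5 -> slot 5
585: h=0, h2=10, probe 0,10 -> slot 10
893: h=9, h2=6, probe 9,2 -> slot 2
Table: [555, ., 893, ., ., 490, ., 293, ., 594, 585, ., .]

893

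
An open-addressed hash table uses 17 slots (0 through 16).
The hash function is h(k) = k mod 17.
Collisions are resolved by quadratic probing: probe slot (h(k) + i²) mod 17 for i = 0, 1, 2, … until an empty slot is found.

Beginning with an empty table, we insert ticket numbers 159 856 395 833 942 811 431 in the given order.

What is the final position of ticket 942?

8

159: h=6 -> slot 6
856: h=6, probe 6,7 -> slot 7
395: h=4 -> slot 4
833: h=0 -> slot 0
942: h=7, probe 7,8 -> slot 8
811: h=12 -> slot 12
431: h=6, probe 6,7,10 -> slot 10
Table: [833, -, -, -, 395, -, 159, 856, 942, -, 431, -, 811, -, -, -, -]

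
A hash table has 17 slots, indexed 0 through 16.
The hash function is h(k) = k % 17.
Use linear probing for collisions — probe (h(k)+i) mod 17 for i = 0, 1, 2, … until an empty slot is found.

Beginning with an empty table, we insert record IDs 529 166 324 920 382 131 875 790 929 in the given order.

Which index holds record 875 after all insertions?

Insert 529: h=2, slot 2 empty => index 2.
Insert 166: h=13, slot 13 empty => index 13.
Insert 324: h=1, slot 1 empty => index 1.
Insert 920: h=2, slot 2 occupied => index 3.
Insert 382: h=8, slot 8 empty => index 8.
Insert 131: h=12, slot 12 empty => index 12.
Insert 875: h=8, slot 8 occupied => index 9.
Insert 790: h=8, slots 8,9 occupied => index 10.
Insert 929: h=11, slot 11 empty => index 11.
Table: [_, 324, 529, 920, _, _, _, _, 382, 875, 790, 929, 131, 166, _, _, _]

9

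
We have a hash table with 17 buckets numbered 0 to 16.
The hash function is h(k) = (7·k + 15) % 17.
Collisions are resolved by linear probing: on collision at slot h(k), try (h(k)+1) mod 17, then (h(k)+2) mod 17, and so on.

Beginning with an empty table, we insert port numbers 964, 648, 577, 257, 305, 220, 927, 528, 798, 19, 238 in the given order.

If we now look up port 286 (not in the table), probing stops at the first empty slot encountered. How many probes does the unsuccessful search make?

Insert 964: h=14, slot 14 empty => index 14.
Insert 648: h=12, slot 12 empty => index 12.
Insert 577: h=8, slot 8 empty => index 8.
Insert 257: h=12, slot 12 occupied => index 13.
Insert 305: h=8, slot 8 occupied => index 9.
Insert 220: h=8, slots 8,9 occupied => index 10.
Insert 927: h=10, slot 10 occupied => index 11.
Insert 528: h=5, slot 5 empty => index 5.
Insert 798: h=8, slots 8,9,10,11,12,13,14 occupied => index 15.
Insert 19: h=12, slots 12,13,14,15 occupied => index 16.
Insert 238: h=15, slots 15,16 occupied => index 0.
Table: [238, -, -, -, -, 528, -, -, 577, 305, 220, 927, 648, 257, 964, 798, 19]
Lookup 286: h=11, probe 11,12,13,14,15,16,0,1 → slot 1 empty, not found.

8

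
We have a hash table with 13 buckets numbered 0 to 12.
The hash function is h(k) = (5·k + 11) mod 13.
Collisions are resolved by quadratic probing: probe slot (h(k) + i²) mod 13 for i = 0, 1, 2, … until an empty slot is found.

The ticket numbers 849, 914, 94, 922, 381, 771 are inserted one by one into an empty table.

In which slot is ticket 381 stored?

849: h=5 => slot 5
914: h=5, probe 5,6 => slot 6
94: h=0 => slot 0
922: h=6, probe 6,7 => slot 7
381: h=5, probe 5,6,9 => slot 9
771: h=5, probe 5,6,9,1 => slot 1
Table: [94, 771, ., ., ., 849, 914, 922, ., 381, ., ., .]

9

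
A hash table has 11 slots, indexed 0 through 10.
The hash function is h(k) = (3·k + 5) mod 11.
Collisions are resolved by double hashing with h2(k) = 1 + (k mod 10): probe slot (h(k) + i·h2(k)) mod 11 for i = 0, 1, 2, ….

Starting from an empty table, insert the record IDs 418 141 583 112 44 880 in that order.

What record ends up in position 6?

418 hashes to 5; slot 5 is free -> place at 5.
141 hashes to 10; slot 10 is free -> place at 10.
583 hashes to 5, h2=4; 5 taken -> place at 9.
112 hashes to 0; slot 0 is free -> place at 0.
44 hashes to 5, h2=5; 5,10 taken -> place at 4.
880 hashes to 5, h2=1; 5 taken -> place at 6.
Table: [112, ., ., ., 44, 418, 880, ., ., 583, 141]

880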